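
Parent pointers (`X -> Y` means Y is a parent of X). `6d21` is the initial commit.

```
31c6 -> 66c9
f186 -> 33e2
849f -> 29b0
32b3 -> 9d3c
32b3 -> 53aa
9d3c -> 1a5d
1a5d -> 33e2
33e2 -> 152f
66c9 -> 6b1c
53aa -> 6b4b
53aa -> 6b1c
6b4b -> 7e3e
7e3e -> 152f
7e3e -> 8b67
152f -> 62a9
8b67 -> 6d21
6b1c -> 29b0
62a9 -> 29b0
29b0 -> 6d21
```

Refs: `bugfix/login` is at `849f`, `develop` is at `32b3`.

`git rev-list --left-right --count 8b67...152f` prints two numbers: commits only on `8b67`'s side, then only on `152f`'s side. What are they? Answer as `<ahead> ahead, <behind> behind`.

Reachable from 8b67: {6d21, 8b67}.
Reachable from 152f: {152f, 29b0, 62a9, 6d21}.
Only in 8b67's history (ahead): {8b67} — 1.
Only in 152f's history (behind): {152f, 29b0, 62a9} — 3.

1 ahead, 3 behind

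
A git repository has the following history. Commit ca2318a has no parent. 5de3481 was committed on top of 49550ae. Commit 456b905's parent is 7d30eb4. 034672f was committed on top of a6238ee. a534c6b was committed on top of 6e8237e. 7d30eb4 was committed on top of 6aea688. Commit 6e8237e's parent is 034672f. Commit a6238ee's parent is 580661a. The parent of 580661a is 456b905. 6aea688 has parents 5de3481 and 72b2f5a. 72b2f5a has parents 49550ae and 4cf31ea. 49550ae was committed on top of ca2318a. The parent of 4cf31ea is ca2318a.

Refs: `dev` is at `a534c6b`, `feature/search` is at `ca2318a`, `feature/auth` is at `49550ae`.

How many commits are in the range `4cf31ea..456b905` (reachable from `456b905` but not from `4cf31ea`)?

Reachable from 456b905: {456b905, 49550ae, 4cf31ea, 5de3481, 6aea688, 72b2f5a, 7d30eb4, ca2318a}.
Reachable from 4cf31ea: {4cf31ea, ca2318a}.
In 456b905's history but not 4cf31ea's: {456b905, 49550ae, 5de3481, 6aea688, 72b2f5a, 7d30eb4} — 6 commits.

6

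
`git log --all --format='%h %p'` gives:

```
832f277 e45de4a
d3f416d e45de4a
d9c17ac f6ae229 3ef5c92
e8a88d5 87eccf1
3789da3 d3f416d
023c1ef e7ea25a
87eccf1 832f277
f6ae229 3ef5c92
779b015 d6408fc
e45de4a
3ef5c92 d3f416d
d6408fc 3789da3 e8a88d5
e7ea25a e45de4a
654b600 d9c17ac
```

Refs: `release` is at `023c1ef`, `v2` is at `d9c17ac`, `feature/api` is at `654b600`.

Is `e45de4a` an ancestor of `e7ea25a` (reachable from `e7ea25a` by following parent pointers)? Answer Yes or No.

Ancestors of e7ea25a (commits reachable by following parents): {e45de4a, e7ea25a}.
e45de4a is in that set, so it is an ancestor of e7ea25a.

Yes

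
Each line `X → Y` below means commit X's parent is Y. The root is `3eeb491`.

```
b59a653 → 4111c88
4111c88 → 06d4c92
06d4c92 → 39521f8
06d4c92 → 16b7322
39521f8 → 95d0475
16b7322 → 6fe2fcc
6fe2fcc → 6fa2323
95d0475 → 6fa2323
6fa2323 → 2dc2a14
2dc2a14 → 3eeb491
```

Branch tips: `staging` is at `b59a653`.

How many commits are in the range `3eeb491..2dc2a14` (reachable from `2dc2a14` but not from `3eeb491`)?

1

Reachable from 2dc2a14: {2dc2a14, 3eeb491}.
Reachable from 3eeb491: {3eeb491}.
In 2dc2a14's history but not 3eeb491's: {2dc2a14} — 1 commit.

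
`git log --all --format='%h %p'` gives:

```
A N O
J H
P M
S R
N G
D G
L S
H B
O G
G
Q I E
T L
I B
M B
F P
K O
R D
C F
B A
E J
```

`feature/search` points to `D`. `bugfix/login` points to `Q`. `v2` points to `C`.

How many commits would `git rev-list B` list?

Walking parent pointers from B: reachable set = {A, B, G, N, O}.
That is 5 commits.

5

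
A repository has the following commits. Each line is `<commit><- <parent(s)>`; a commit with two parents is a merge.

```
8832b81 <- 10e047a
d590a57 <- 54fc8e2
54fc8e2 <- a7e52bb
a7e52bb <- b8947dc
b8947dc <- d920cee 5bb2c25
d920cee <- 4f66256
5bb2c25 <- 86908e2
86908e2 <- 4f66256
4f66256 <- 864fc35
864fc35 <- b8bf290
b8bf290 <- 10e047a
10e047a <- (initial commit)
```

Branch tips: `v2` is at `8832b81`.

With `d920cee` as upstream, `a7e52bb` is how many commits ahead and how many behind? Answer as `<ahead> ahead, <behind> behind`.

4 ahead, 0 behind

Reachable from a7e52bb: {10e047a, 4f66256, 5bb2c25, 864fc35, 86908e2, a7e52bb, b8947dc, b8bf290, d920cee}.
Reachable from d920cee: {10e047a, 4f66256, 864fc35, b8bf290, d920cee}.
Only in a7e52bb's history (ahead): {5bb2c25, 86908e2, a7e52bb, b8947dc} — 4.
Only in d920cee's history (behind): {} — 0.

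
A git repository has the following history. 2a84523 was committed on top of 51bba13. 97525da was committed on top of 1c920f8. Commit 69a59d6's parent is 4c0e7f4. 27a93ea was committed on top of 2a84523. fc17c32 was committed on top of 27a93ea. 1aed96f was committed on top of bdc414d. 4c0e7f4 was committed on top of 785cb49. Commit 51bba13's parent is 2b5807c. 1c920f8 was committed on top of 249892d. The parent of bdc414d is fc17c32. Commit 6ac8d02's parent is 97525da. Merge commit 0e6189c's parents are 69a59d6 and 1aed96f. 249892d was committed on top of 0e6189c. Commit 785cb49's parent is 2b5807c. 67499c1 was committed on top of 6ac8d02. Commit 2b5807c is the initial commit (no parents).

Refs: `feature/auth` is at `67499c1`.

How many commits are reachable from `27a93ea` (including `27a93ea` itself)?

Walking parent pointers from 27a93ea: reachable set = {27a93ea, 2a84523, 2b5807c, 51bba13}.
That is 4 commits.

4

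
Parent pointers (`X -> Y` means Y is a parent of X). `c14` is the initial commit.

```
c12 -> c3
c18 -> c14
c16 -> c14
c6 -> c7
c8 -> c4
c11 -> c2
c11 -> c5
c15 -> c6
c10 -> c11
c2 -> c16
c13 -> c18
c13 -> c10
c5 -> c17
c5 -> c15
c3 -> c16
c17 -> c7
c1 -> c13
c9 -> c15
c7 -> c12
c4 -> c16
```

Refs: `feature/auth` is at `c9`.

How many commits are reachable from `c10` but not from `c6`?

Reachable from c10: {c10, c11, c12, c14, c15, c16, c17, c2, c3, c5, c6, c7}.
Reachable from c6: {c12, c14, c16, c3, c6, c7}.
In c10's history but not c6's: {c10, c11, c15, c17, c2, c5} — 6 commits.

6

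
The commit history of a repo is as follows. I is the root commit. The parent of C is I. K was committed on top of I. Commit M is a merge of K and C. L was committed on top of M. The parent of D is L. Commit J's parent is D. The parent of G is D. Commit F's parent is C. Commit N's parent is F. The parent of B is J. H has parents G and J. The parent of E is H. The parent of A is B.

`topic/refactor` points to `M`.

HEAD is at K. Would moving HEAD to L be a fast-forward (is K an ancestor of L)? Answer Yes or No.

Yes

A fast-forward from K to L is possible iff K is an ancestor of L.
Ancestors of L: {C, I, K, L, M}.
K is among them, so fast-forward is possible.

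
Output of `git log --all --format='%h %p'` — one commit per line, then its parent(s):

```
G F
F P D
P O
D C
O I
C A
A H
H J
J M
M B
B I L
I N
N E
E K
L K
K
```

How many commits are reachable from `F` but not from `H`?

6

Reachable from F: {A, B, C, D, E, F, H, I, J, K, L, M, N, O, P}.
Reachable from H: {B, E, H, I, J, K, L, M, N}.
In F's history but not H's: {A, C, D, F, O, P} — 6 commits.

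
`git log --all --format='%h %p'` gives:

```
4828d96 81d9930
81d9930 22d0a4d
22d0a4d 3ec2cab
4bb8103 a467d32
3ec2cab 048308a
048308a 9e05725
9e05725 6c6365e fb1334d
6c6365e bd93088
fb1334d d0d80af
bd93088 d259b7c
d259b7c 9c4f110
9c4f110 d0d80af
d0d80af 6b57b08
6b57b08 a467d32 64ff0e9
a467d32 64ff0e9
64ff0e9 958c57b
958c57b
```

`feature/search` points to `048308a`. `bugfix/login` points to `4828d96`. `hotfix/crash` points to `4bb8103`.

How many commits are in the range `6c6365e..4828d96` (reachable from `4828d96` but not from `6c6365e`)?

7

Reachable from 4828d96: {048308a, 22d0a4d, 3ec2cab, 4828d96, 64ff0e9, 6b57b08, 6c6365e, 81d9930, 958c57b, 9c4f110, 9e05725, a467d32, bd93088, d0d80af, d259b7c, fb1334d}.
Reachable from 6c6365e: {64ff0e9, 6b57b08, 6c6365e, 958c57b, 9c4f110, a467d32, bd93088, d0d80af, d259b7c}.
In 4828d96's history but not 6c6365e's: {048308a, 22d0a4d, 3ec2cab, 4828d96, 81d9930, 9e05725, fb1334d} — 7 commits.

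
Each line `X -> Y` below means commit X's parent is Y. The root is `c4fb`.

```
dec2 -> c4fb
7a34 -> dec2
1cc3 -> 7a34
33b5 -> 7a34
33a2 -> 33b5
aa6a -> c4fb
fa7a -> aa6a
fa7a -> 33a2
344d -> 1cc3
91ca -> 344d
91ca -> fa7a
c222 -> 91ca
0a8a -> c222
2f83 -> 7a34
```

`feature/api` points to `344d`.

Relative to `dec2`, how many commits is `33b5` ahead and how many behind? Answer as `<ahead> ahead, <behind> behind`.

Reachable from 33b5: {33b5, 7a34, c4fb, dec2}.
Reachable from dec2: {c4fb, dec2}.
Only in 33b5's history (ahead): {33b5, 7a34} — 2.
Only in dec2's history (behind): {} — 0.

2 ahead, 0 behind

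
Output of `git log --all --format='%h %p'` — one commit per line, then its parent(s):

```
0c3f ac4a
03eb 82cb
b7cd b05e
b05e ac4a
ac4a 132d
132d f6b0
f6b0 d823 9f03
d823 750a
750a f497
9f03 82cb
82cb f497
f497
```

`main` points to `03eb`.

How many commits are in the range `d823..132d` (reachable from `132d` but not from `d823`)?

Reachable from 132d: {132d, 750a, 82cb, 9f03, d823, f497, f6b0}.
Reachable from d823: {750a, d823, f497}.
In 132d's history but not d823's: {132d, 82cb, 9f03, f6b0} — 4 commits.

4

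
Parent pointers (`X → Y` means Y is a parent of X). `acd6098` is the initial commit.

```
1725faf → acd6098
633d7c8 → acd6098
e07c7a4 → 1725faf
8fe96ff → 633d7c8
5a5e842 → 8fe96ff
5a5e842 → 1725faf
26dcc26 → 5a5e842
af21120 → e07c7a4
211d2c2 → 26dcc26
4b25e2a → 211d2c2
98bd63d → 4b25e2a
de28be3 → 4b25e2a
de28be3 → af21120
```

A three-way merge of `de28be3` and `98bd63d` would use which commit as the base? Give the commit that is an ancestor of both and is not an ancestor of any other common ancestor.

4b25e2a

Ancestors of de28be3: {1725faf, 211d2c2, 26dcc26, 4b25e2a, 5a5e842, 633d7c8, 8fe96ff, acd6098, af21120, de28be3, e07c7a4}.
Ancestors of 98bd63d: {1725faf, 211d2c2, 26dcc26, 4b25e2a, 5a5e842, 633d7c8, 8fe96ff, 98bd63d, acd6098}.
Common ancestors: {1725faf, 211d2c2, 26dcc26, 4b25e2a, 5a5e842, 633d7c8, 8fe96ff, acd6098}.
Among these, 4b25e2a is not an ancestor of any other common ancestor — it is the merge base.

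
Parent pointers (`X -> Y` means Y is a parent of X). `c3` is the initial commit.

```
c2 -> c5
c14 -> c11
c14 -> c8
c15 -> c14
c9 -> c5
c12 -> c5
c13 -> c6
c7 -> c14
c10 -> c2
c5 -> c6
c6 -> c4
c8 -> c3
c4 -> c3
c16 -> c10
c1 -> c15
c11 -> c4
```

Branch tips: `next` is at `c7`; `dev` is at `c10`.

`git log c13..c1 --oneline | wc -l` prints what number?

5

Reachable from c1: {c1, c11, c14, c15, c3, c4, c8}.
Reachable from c13: {c13, c3, c4, c6}.
In c1's history but not c13's: {c1, c11, c14, c15, c8} — 5 commits.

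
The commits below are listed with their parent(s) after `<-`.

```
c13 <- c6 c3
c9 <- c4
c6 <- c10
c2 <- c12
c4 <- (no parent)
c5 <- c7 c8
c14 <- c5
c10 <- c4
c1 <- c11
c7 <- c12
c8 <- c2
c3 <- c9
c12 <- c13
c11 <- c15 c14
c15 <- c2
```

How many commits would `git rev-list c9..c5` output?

Reachable from c5: {c10, c12, c13, c2, c3, c4, c5, c6, c7, c8, c9}.
Reachable from c9: {c4, c9}.
In c5's history but not c9's: {c10, c12, c13, c2, c3, c5, c6, c7, c8} — 9 commits.

9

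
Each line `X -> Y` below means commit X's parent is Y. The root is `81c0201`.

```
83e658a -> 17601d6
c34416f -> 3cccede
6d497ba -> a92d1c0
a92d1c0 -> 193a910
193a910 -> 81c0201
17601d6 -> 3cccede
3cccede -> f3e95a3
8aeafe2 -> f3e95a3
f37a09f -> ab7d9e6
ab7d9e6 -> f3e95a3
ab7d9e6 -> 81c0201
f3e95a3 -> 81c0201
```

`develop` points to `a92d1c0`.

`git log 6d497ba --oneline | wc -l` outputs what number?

4

Walking parent pointers from 6d497ba: reachable set = {193a910, 6d497ba, 81c0201, a92d1c0}.
That is 4 commits.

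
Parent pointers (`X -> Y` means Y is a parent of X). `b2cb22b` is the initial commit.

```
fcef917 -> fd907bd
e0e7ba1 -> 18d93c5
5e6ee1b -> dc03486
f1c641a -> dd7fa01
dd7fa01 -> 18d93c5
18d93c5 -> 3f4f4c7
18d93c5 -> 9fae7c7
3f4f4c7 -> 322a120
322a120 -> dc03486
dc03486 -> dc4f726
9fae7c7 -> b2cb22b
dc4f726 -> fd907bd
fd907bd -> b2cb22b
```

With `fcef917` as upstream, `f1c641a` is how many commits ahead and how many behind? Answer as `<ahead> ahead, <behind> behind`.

8 ahead, 1 behind

Reachable from f1c641a: {18d93c5, 322a120, 3f4f4c7, 9fae7c7, b2cb22b, dc03486, dc4f726, dd7fa01, f1c641a, fd907bd}.
Reachable from fcef917: {b2cb22b, fcef917, fd907bd}.
Only in f1c641a's history (ahead): {18d93c5, 322a120, 3f4f4c7, 9fae7c7, dc03486, dc4f726, dd7fa01, f1c641a} — 8.
Only in fcef917's history (behind): {fcef917} — 1.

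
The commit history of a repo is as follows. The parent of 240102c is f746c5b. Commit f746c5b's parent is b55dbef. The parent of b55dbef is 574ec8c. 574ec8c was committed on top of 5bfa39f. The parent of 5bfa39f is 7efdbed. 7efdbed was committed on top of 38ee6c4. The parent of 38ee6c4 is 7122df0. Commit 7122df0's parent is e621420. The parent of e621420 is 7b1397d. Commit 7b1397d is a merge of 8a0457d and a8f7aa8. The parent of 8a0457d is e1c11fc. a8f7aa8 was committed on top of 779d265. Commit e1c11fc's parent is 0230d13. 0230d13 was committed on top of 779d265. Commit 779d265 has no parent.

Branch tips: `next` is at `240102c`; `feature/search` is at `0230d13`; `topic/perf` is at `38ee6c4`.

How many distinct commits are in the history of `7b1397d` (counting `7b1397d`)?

6

Walking parent pointers from 7b1397d: reachable set = {0230d13, 779d265, 7b1397d, 8a0457d, a8f7aa8, e1c11fc}.
That is 6 commits.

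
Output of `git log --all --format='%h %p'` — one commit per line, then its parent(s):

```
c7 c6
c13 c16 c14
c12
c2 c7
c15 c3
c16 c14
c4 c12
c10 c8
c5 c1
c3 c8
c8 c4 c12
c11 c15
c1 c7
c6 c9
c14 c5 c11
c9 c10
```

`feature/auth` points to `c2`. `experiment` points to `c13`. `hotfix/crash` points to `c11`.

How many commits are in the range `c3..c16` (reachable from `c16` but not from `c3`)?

10

Reachable from c16: {c1, c10, c11, c12, c14, c15, c16, c3, c4, c5, c6, c7, c8, c9}.
Reachable from c3: {c12, c3, c4, c8}.
In c16's history but not c3's: {c1, c10, c11, c14, c15, c16, c5, c6, c7, c9} — 10 commits.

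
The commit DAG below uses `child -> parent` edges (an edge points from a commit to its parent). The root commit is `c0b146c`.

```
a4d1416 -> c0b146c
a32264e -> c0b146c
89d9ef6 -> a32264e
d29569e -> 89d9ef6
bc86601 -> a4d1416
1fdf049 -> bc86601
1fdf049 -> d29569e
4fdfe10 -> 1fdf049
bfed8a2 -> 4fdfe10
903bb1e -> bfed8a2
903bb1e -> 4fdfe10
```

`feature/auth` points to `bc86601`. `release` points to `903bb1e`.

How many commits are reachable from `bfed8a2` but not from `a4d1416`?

Reachable from bfed8a2: {1fdf049, 4fdfe10, 89d9ef6, a32264e, a4d1416, bc86601, bfed8a2, c0b146c, d29569e}.
Reachable from a4d1416: {a4d1416, c0b146c}.
In bfed8a2's history but not a4d1416's: {1fdf049, 4fdfe10, 89d9ef6, a32264e, bc86601, bfed8a2, d29569e} — 7 commits.

7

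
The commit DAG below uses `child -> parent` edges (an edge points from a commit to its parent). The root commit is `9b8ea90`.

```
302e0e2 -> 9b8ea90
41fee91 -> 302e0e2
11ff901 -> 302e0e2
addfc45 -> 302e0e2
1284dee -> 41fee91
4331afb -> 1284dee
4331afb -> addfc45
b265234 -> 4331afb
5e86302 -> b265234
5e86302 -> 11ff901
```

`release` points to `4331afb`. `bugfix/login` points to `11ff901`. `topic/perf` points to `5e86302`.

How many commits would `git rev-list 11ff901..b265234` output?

Reachable from b265234: {1284dee, 302e0e2, 41fee91, 4331afb, 9b8ea90, addfc45, b265234}.
Reachable from 11ff901: {11ff901, 302e0e2, 9b8ea90}.
In b265234's history but not 11ff901's: {1284dee, 41fee91, 4331afb, addfc45, b265234} — 5 commits.

5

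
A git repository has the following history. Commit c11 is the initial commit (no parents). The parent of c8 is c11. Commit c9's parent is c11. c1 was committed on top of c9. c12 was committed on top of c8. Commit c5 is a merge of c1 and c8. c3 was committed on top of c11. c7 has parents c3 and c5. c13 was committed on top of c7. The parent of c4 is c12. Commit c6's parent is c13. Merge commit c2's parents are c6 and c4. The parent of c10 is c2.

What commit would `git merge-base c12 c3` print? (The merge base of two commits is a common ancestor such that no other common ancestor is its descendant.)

c11

Ancestors of c12: {c11, c12, c8}.
Ancestors of c3: {c11, c3}.
Common ancestors: {c11}.
The only common ancestor is c11, so it is the merge base.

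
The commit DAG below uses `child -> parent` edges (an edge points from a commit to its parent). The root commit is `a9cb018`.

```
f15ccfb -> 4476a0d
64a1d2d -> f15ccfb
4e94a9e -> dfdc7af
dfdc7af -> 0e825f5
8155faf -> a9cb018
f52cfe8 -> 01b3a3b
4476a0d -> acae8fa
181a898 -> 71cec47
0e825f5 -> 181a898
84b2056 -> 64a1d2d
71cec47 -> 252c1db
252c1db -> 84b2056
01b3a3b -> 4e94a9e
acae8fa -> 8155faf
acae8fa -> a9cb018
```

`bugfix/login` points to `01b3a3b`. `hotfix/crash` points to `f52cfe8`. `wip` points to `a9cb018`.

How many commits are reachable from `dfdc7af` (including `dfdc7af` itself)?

12

Walking parent pointers from dfdc7af: reachable set = {0e825f5, 181a898, 252c1db, 4476a0d, 64a1d2d, 71cec47, 8155faf, 84b2056, a9cb018, acae8fa, dfdc7af, f15ccfb}.
That is 12 commits.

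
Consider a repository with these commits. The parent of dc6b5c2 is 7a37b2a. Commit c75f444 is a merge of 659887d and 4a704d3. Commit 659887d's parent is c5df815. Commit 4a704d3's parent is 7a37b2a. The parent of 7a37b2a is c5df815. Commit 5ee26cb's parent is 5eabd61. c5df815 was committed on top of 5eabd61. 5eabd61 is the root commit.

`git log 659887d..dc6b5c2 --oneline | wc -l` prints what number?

2

Reachable from dc6b5c2: {5eabd61, 7a37b2a, c5df815, dc6b5c2}.
Reachable from 659887d: {5eabd61, 659887d, c5df815}.
In dc6b5c2's history but not 659887d's: {7a37b2a, dc6b5c2} — 2 commits.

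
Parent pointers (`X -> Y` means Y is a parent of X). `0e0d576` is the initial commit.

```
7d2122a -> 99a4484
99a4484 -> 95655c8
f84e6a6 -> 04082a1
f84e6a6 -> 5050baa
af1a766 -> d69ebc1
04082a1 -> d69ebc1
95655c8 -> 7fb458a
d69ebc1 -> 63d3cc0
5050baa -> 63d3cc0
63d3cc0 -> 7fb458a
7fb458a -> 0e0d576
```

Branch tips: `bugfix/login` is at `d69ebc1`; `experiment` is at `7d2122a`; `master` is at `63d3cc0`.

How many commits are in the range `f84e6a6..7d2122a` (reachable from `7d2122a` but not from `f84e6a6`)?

3

Reachable from 7d2122a: {0e0d576, 7d2122a, 7fb458a, 95655c8, 99a4484}.
Reachable from f84e6a6: {04082a1, 0e0d576, 5050baa, 63d3cc0, 7fb458a, d69ebc1, f84e6a6}.
In 7d2122a's history but not f84e6a6's: {7d2122a, 95655c8, 99a4484} — 3 commits.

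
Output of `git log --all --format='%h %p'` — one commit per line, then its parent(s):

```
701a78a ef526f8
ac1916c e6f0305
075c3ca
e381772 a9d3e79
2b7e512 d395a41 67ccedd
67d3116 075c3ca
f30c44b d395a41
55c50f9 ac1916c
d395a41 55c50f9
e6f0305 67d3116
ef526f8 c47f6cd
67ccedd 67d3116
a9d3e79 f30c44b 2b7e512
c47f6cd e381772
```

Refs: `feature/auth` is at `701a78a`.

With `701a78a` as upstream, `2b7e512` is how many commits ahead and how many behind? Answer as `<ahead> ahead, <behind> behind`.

0 ahead, 6 behind

Reachable from 2b7e512: {075c3ca, 2b7e512, 55c50f9, 67ccedd, 67d3116, ac1916c, d395a41, e6f0305}.
Reachable from 701a78a: {075c3ca, 2b7e512, 55c50f9, 67ccedd, 67d3116, 701a78a, a9d3e79, ac1916c, c47f6cd, d395a41, e381772, e6f0305, ef526f8, f30c44b}.
Only in 2b7e512's history (ahead): {} — 0.
Only in 701a78a's history (behind): {701a78a, a9d3e79, c47f6cd, e381772, ef526f8, f30c44b} — 6.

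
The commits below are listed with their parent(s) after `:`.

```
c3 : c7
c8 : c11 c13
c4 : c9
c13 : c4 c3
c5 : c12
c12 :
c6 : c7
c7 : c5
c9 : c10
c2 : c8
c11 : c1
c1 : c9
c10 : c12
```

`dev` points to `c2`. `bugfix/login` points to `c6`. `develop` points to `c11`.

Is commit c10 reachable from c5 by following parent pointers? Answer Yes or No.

Ancestors of c5: {c12, c5}.
c10 is not in that set, so it is not an ancestor of c5.

No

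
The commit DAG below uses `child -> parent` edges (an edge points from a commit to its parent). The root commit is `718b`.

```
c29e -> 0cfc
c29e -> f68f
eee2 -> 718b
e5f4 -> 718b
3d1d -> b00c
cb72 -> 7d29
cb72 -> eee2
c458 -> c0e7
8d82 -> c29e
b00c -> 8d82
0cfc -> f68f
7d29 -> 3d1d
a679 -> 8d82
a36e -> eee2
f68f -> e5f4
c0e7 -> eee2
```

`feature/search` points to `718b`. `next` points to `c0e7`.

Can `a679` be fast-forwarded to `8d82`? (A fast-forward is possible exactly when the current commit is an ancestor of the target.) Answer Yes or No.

No

A fast-forward from a679 to 8d82 is possible iff a679 is an ancestor of 8d82.
Ancestors of 8d82: {0cfc, 718b, 8d82, c29e, e5f4, f68f}.
a679 is not among them, so fast-forward is not possible.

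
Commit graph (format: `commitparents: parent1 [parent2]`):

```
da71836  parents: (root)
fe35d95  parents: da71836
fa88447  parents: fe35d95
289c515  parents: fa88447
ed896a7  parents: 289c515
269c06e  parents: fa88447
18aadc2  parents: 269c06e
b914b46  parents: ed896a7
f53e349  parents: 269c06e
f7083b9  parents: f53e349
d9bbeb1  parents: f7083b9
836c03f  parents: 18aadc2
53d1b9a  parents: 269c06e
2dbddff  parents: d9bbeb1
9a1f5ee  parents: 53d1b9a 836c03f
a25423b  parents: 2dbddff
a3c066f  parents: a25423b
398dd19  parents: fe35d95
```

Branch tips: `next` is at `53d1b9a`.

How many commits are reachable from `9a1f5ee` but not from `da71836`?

Reachable from 9a1f5ee: {18aadc2, 269c06e, 53d1b9a, 836c03f, 9a1f5ee, da71836, fa88447, fe35d95}.
Reachable from da71836: {da71836}.
In 9a1f5ee's history but not da71836's: {18aadc2, 269c06e, 53d1b9a, 836c03f, 9a1f5ee, fa88447, fe35d95} — 7 commits.

7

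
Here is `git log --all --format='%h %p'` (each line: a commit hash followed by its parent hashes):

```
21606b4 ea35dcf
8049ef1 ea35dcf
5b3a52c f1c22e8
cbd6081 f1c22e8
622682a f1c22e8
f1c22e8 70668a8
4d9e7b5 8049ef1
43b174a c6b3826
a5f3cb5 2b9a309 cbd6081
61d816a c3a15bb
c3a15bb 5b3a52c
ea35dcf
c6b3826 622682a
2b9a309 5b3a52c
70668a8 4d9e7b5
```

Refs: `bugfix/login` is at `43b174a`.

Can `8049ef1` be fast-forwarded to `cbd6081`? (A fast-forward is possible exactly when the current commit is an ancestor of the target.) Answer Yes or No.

A fast-forward from 8049ef1 to cbd6081 is possible iff 8049ef1 is an ancestor of cbd6081.
Ancestors of cbd6081: {4d9e7b5, 70668a8, 8049ef1, cbd6081, ea35dcf, f1c22e8}.
8049ef1 is among them, so fast-forward is possible.

Yes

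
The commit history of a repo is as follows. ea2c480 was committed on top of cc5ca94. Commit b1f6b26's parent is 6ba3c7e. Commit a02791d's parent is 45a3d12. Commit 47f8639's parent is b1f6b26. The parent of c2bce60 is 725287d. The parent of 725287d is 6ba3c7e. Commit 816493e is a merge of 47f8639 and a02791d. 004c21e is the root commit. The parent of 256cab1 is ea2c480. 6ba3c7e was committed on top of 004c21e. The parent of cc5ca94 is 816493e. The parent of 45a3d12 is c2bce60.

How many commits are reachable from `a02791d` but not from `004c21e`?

Reachable from a02791d: {004c21e, 45a3d12, 6ba3c7e, 725287d, a02791d, c2bce60}.
Reachable from 004c21e: {004c21e}.
In a02791d's history but not 004c21e's: {45a3d12, 6ba3c7e, 725287d, a02791d, c2bce60} — 5 commits.

5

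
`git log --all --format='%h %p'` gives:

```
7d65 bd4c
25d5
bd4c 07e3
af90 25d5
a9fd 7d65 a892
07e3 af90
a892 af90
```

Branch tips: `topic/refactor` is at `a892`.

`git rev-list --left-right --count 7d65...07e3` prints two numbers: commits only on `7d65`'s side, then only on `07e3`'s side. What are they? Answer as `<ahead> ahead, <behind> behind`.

2 ahead, 0 behind

Reachable from 7d65: {07e3, 25d5, 7d65, af90, bd4c}.
Reachable from 07e3: {07e3, 25d5, af90}.
Only in 7d65's history (ahead): {7d65, bd4c} — 2.
Only in 07e3's history (behind): {} — 0.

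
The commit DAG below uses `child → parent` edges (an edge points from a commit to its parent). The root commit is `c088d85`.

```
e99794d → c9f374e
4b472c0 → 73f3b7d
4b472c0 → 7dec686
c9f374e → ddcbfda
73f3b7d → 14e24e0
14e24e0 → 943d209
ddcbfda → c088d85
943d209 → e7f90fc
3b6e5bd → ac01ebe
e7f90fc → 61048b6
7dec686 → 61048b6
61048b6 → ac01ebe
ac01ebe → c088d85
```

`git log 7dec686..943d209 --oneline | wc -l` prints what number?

Reachable from 943d209: {61048b6, 943d209, ac01ebe, c088d85, e7f90fc}.
Reachable from 7dec686: {61048b6, 7dec686, ac01ebe, c088d85}.
In 943d209's history but not 7dec686's: {943d209, e7f90fc} — 2 commits.

2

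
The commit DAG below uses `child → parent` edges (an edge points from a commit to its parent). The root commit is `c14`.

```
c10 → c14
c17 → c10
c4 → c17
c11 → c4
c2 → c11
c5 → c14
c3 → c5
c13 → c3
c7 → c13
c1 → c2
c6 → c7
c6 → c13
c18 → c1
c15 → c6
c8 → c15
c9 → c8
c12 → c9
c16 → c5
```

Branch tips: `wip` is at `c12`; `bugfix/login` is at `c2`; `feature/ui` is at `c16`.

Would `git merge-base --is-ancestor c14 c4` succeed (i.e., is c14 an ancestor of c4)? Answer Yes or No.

Ancestors of c4 (commits reachable by following parents): {c10, c14, c17, c4}.
c14 is in that set, so it is an ancestor of c4.

Yes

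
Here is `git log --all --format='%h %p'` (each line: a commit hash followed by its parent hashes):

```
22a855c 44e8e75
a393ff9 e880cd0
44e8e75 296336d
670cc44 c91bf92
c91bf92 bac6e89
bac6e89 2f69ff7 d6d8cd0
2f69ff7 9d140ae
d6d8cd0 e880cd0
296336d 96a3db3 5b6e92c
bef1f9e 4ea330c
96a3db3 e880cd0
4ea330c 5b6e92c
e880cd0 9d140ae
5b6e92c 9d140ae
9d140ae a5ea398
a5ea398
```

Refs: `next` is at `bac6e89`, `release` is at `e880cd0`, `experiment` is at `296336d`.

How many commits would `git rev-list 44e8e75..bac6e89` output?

Reachable from bac6e89: {2f69ff7, 9d140ae, a5ea398, bac6e89, d6d8cd0, e880cd0}.
Reachable from 44e8e75: {296336d, 44e8e75, 5b6e92c, 96a3db3, 9d140ae, a5ea398, e880cd0}.
In bac6e89's history but not 44e8e75's: {2f69ff7, bac6e89, d6d8cd0} — 3 commits.

3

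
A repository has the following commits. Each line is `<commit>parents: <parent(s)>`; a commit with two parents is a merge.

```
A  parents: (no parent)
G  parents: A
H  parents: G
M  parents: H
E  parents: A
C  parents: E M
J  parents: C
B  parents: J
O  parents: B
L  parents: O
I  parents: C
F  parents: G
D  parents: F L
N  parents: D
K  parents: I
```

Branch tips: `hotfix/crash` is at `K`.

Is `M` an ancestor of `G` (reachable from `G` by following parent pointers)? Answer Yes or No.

No

Ancestors of G: {A, G}.
M is not in that set, so it is not an ancestor of G.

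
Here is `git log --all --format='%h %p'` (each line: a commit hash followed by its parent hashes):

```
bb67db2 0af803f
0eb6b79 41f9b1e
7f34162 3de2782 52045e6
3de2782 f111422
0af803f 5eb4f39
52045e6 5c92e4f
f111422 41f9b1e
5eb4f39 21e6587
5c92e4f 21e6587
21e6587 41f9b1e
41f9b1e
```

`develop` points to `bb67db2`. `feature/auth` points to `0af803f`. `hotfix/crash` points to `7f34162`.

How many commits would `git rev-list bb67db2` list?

Walking parent pointers from bb67db2: reachable set = {0af803f, 21e6587, 41f9b1e, 5eb4f39, bb67db2}.
That is 5 commits.

5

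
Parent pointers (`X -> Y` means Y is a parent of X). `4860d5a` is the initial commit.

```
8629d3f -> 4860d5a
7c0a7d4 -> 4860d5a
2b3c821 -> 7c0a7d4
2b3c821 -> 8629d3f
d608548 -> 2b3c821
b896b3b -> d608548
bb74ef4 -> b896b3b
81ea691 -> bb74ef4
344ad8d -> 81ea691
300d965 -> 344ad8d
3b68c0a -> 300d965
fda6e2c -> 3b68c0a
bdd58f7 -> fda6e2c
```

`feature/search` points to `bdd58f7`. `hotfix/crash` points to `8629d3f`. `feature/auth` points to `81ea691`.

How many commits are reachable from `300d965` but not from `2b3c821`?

6

Reachable from 300d965: {2b3c821, 300d965, 344ad8d, 4860d5a, 7c0a7d4, 81ea691, 8629d3f, b896b3b, bb74ef4, d608548}.
Reachable from 2b3c821: {2b3c821, 4860d5a, 7c0a7d4, 8629d3f}.
In 300d965's history but not 2b3c821's: {300d965, 344ad8d, 81ea691, b896b3b, bb74ef4, d608548} — 6 commits.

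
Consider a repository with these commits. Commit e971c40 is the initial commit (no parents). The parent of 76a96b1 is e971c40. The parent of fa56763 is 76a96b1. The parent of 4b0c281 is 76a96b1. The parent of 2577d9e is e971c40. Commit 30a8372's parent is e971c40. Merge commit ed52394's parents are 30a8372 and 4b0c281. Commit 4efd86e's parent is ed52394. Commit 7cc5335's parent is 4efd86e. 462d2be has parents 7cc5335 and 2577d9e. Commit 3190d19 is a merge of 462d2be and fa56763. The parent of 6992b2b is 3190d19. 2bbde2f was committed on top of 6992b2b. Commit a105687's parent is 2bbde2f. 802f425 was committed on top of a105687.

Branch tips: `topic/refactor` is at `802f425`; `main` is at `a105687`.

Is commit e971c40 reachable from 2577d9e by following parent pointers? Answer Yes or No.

Yes

Ancestors of 2577d9e (commits reachable by following parents): {2577d9e, e971c40}.
e971c40 is in that set, so it is an ancestor of 2577d9e.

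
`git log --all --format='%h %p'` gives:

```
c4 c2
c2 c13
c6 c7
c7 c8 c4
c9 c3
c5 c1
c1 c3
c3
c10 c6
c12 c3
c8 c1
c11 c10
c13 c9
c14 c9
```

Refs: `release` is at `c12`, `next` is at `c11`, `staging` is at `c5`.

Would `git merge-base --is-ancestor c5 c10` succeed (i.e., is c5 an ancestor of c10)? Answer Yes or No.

No

Ancestors of c10: {c1, c10, c13, c2, c3, c4, c6, c7, c8, c9}.
c5 is not in that set, so it is not an ancestor of c10.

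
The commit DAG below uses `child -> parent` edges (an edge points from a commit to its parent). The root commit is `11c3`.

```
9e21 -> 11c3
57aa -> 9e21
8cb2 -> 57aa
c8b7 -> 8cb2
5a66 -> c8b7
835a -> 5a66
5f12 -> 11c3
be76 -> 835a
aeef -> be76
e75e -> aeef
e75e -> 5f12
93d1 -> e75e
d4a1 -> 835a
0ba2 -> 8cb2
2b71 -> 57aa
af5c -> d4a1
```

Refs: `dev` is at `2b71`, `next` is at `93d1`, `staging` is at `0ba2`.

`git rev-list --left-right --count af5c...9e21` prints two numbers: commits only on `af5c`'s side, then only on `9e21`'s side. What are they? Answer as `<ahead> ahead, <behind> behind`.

7 ahead, 0 behind

Reachable from af5c: {11c3, 57aa, 5a66, 835a, 8cb2, 9e21, af5c, c8b7, d4a1}.
Reachable from 9e21: {11c3, 9e21}.
Only in af5c's history (ahead): {57aa, 5a66, 835a, 8cb2, af5c, c8b7, d4a1} — 7.
Only in 9e21's history (behind): {} — 0.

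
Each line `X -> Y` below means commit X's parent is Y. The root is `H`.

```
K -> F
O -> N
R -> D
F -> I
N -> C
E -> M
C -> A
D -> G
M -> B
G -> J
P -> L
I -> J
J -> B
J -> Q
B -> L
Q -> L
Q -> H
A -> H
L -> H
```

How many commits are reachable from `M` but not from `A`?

Reachable from M: {B, H, L, M}.
Reachable from A: {A, H}.
In M's history but not A's: {B, L, M} — 3 commits.

3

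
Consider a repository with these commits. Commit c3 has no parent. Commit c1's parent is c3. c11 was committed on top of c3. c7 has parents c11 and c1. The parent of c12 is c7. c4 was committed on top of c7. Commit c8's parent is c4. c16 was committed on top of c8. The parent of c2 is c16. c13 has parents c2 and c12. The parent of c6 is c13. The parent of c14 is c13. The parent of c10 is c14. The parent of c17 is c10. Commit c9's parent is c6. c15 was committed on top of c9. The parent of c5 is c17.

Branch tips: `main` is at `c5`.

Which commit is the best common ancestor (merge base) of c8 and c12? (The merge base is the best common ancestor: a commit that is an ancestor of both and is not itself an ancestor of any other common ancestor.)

Ancestors of c8: {c1, c11, c3, c4, c7, c8}.
Ancestors of c12: {c1, c11, c12, c3, c7}.
Common ancestors: {c1, c11, c3, c7}.
Among these, c7 is not an ancestor of any other common ancestor — it is the merge base.

c7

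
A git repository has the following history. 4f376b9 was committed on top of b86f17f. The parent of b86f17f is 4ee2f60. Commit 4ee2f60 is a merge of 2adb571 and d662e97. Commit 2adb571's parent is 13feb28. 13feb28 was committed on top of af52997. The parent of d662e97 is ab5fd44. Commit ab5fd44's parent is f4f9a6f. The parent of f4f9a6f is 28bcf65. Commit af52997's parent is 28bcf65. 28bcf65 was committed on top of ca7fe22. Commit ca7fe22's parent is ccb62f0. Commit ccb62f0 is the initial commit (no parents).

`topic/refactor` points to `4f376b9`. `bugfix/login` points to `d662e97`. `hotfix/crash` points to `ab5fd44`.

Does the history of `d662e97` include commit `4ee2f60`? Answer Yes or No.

Ancestors of d662e97: {28bcf65, ab5fd44, ca7fe22, ccb62f0, d662e97, f4f9a6f}.
4ee2f60 is not in that set, so it is not an ancestor of d662e97.

No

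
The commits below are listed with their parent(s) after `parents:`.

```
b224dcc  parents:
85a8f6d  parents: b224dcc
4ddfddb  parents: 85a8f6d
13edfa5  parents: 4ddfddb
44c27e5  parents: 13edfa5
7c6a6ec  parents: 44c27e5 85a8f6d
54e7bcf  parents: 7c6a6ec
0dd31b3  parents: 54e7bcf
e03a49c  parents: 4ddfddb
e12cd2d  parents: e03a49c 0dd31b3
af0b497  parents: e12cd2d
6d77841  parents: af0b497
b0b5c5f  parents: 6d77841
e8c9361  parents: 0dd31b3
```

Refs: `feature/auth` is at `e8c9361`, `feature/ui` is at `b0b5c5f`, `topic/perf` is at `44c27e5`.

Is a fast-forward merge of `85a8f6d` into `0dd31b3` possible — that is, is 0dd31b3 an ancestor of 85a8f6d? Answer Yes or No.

A fast-forward from 0dd31b3 to 85a8f6d is possible iff 0dd31b3 is an ancestor of 85a8f6d.
Ancestors of 85a8f6d: {85a8f6d, b224dcc}.
0dd31b3 is not among them, so fast-forward is not possible.

No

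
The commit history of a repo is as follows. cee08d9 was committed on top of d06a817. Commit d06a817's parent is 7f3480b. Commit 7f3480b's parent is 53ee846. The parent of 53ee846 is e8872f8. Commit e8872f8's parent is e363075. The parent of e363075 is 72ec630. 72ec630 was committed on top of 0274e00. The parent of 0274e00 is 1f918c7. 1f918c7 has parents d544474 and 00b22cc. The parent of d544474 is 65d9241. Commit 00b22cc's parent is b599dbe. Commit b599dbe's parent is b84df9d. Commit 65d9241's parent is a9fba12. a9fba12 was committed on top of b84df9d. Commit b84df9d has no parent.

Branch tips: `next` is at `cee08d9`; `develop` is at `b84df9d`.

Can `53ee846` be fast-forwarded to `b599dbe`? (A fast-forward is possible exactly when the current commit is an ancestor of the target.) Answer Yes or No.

A fast-forward from 53ee846 to b599dbe is possible iff 53ee846 is an ancestor of b599dbe.
Ancestors of b599dbe: {b599dbe, b84df9d}.
53ee846 is not among them, so fast-forward is not possible.

No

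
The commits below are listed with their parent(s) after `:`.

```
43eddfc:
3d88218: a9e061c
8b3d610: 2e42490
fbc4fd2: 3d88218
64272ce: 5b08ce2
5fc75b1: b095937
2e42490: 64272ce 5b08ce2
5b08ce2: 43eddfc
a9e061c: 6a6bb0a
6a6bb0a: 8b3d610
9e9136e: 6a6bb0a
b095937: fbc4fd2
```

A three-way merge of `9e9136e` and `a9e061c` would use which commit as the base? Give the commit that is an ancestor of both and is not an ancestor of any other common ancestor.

Ancestors of 9e9136e: {2e42490, 43eddfc, 5b08ce2, 64272ce, 6a6bb0a, 8b3d610, 9e9136e}.
Ancestors of a9e061c: {2e42490, 43eddfc, 5b08ce2, 64272ce, 6a6bb0a, 8b3d610, a9e061c}.
Common ancestors: {2e42490, 43eddfc, 5b08ce2, 64272ce, 6a6bb0a, 8b3d610}.
Among these, 6a6bb0a is not an ancestor of any other common ancestor — it is the merge base.

6a6bb0a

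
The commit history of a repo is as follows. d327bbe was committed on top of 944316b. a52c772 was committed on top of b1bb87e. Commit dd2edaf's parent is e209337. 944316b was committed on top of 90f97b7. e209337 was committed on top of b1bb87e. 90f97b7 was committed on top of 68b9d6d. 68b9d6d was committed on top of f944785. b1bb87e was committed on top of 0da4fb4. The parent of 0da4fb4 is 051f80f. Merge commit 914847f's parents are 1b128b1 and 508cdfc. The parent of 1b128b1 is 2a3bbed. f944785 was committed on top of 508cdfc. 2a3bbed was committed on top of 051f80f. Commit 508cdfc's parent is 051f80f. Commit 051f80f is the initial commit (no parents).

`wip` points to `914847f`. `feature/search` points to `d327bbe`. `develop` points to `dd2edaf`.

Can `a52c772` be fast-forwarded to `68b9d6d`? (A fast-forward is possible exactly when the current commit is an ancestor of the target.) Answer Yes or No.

No

A fast-forward from a52c772 to 68b9d6d is possible iff a52c772 is an ancestor of 68b9d6d.
Ancestors of 68b9d6d: {051f80f, 508cdfc, 68b9d6d, f944785}.
a52c772 is not among them, so fast-forward is not possible.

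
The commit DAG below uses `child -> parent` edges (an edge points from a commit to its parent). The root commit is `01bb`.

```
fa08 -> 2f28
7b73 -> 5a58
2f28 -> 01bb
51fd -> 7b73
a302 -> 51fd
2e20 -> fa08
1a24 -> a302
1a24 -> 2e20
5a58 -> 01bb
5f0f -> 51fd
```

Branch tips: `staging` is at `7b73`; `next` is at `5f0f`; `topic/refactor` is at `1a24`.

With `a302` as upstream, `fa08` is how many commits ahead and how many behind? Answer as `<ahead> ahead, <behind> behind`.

Reachable from fa08: {01bb, 2f28, fa08}.
Reachable from a302: {01bb, 51fd, 5a58, 7b73, a302}.
Only in fa08's history (ahead): {2f28, fa08} — 2.
Only in a302's history (behind): {51fd, 5a58, 7b73, a302} — 4.

2 ahead, 4 behind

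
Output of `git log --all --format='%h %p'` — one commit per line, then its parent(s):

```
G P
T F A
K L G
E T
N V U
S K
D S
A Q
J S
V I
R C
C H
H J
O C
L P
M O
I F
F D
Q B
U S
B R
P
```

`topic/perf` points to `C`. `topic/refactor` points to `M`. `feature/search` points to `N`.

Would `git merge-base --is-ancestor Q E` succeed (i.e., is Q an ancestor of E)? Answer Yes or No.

Ancestors of E (commits reachable by following parents): {A, B, C, D, E, F, G, H, J, K, L, P, Q, R, S, T}.
Q is in that set, so it is an ancestor of E.

Yes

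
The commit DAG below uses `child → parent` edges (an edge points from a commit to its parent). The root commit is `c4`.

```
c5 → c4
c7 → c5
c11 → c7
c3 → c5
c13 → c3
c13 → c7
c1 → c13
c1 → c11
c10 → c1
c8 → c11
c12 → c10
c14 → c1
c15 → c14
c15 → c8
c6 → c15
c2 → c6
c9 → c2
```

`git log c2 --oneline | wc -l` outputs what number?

12

Walking parent pointers from c2: reachable set = {c1, c11, c13, c14, c15, c2, c3, c4, c5, c6, c7, c8}.
That is 12 commits.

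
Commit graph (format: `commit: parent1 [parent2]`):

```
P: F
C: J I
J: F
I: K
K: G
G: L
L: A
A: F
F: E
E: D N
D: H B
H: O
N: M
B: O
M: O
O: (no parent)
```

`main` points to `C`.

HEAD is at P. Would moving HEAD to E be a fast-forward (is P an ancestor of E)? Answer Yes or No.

A fast-forward from P to E is possible iff P is an ancestor of E.
Ancestors of E: {B, D, E, H, M, N, O}.
P is not among them, so fast-forward is not possible.

No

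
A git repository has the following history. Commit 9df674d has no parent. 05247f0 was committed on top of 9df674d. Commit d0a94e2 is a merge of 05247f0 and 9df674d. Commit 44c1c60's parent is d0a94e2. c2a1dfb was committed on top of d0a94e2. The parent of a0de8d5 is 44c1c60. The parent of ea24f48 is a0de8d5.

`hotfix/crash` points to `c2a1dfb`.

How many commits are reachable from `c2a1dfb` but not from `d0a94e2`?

Reachable from c2a1dfb: {05247f0, 9df674d, c2a1dfb, d0a94e2}.
Reachable from d0a94e2: {05247f0, 9df674d, d0a94e2}.
In c2a1dfb's history but not d0a94e2's: {c2a1dfb} — 1 commit.

1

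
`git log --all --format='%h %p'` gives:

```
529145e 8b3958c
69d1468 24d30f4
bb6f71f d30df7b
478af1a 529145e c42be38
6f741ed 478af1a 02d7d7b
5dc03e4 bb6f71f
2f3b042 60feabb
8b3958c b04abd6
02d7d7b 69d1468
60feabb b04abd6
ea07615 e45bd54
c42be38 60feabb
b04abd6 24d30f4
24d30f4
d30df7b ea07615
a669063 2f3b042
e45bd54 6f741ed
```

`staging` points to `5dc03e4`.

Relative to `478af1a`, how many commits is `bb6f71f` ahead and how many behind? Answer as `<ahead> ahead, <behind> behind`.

Reachable from bb6f71f: {02d7d7b, 24d30f4, 478af1a, 529145e, 60feabb, 69d1468, 6f741ed, 8b3958c, b04abd6, bb6f71f, c42be38, d30df7b, e45bd54, ea07615}.
Reachable from 478af1a: {24d30f4, 478af1a, 529145e, 60feabb, 8b3958c, b04abd6, c42be38}.
Only in bb6f71f's history (ahead): {02d7d7b, 69d1468, 6f741ed, bb6f71f, d30df7b, e45bd54, ea07615} — 7.
Only in 478af1a's history (behind): {} — 0.

7 ahead, 0 behind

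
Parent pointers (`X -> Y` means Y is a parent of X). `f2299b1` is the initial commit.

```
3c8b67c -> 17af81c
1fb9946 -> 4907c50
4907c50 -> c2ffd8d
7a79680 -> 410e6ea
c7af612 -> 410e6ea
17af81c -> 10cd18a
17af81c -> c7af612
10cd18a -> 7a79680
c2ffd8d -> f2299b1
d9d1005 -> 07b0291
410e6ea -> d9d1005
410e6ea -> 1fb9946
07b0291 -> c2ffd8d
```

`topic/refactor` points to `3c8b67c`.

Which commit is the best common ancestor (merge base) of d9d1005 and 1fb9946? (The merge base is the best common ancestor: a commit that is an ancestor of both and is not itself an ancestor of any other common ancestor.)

c2ffd8d

Ancestors of d9d1005: {07b0291, c2ffd8d, d9d1005, f2299b1}.
Ancestors of 1fb9946: {1fb9946, 4907c50, c2ffd8d, f2299b1}.
Common ancestors: {c2ffd8d, f2299b1}.
Among these, c2ffd8d is not an ancestor of any other common ancestor — it is the merge base.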